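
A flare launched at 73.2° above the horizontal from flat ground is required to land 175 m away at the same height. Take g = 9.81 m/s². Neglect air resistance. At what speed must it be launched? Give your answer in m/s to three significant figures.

Level-ground range: R = v₀² sin(2θ)/g, so v₀ = √(gR / sin 2θ).
v₀ = √(9.81 × 175 / sin 146.4°) = √(1717 / 0.5534) = √3102.2 = 55.70 m/s.

55.7 m/s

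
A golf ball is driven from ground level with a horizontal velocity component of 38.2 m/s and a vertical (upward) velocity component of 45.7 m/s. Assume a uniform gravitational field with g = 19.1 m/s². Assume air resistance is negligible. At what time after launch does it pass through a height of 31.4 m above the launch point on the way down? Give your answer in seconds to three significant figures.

Set y = v_y0 t − ½ g t² = 31.4: 9.550 t² − 45.70 t + 31.4 = 0.
Quadratic formula: t = (45.70 ± √889.01) / 19.1 = (45.70 ± 29.82) / 19.1 → t = 0.8316 s or 3.954 s.
The descending-branch root is 3.954 s.

3.95 s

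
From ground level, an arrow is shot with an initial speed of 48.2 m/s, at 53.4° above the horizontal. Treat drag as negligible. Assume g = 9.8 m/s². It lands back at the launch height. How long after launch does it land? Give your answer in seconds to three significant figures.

7.90 s

Resolve: vₓ = 48.20 cos 53.4° = 28.74 m/s and v_y0 = 48.20 sin 53.4° = 38.70 m/s.
Landing at launch height ⇒ T = 2 v_y0 / g = 2 × 38.70 / 9.80 = 7.897 s.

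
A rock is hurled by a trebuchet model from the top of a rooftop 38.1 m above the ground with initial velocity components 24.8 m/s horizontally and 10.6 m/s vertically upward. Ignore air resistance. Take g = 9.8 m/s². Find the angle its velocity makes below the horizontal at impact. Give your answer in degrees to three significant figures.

49.8°

With up positive and y = 0 at the ground: y(t) = 38.1 + (10.60) t − 4.900 t². Setting y = 0 and taking the positive root: t = [10.60 + √(10.60² + 2·9.80·38.1)] / 9.80 = (10.60 + 29.31) / 9.80 = 4.073 s.
At impact: v_y = v_y0 − g t = −29.31 m/s; vₓ = 24.80 m/s.
Angle below horizontal: arctan(|v_y|/vₓ) = arctan(29.31/24.80) = 49.77°.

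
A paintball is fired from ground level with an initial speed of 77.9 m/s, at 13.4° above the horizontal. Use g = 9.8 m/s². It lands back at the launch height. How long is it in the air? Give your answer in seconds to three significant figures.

Resolve: vₓ = 77.90 cos 13.4° = 75.78 m/s and v_y0 = 77.90 sin 13.4° = 18.05 m/s.
Landing at launch height ⇒ T = 2 v_y0 / g = 2 × 18.05 / 9.80 = 3.684 s.

3.68 s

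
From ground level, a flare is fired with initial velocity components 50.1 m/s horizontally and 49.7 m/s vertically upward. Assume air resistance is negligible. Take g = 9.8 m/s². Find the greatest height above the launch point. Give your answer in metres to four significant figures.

Peak height H = v_y0² / (2g) = 2470.1 / 19.60 = 126.0 m.

126.0 m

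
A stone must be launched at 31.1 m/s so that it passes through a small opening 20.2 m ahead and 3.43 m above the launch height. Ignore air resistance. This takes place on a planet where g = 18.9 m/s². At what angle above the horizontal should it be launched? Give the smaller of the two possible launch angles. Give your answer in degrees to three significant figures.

Trajectory: y = x tanθ − g x² (1 + tan²θ)/(2v₀²). With x = 20.2, y = 3.43, v₀ = 31.1, g = 18.9:
3.987 tan²θ − 20.2 tanθ + (7.417) = 0.
tanθ = [20.2 ± √(20.2² − 4 × 3.987 × (7.417))] / (2 × 3.987) = (20.2 ± 17.02) / 7.973, giving tanθ = 0.3985 or 4.668.
θ = 21.73° or 77.91°; the smaller is 21.73°.

21.7°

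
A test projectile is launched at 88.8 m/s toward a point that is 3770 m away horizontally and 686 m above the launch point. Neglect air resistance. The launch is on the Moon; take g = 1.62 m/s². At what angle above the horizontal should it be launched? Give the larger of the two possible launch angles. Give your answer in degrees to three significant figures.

Trajectory: y = x tanθ − g x² (1 + tan²θ)/(2v₀²). With x = 3770, y = 686, v₀ = 88.8, g = 1.62:
1460 tan²θ − 3770 tanθ + (2146) = 0.
tanθ = [3770 ± √(3770² − 4 × 1460 × (2146))] / (2 × 1460) = (3770 ± 1296) / 2920, giving tanθ = 0.8471 or 1.735.
θ = 40.27° or 60.04°; the larger is 60.04°.

60.0°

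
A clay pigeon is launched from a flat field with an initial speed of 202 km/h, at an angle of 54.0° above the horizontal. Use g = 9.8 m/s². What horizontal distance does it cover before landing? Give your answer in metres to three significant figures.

Convert: 202 km/h = 202/3.6 = 56.11 m/s.
Resolve: vₓ = 56.11 cos 54.0° = 32.98 m/s and v_y0 = 56.11 sin 54.0° = 45.39 m/s.
Flight time T = 2 v_y0 / g = 9.264 s.
Range: R = vₓ T = 32.98 × 9.264 = 305.5 m.

306 m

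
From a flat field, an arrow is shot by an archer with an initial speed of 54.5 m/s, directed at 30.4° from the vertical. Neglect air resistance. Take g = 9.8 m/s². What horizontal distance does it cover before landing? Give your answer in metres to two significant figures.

260 m

Horizontal component vₓ = 54.50 sin 30.4° = 27.58 m/s; vertical v_y0 = 54.50 cos 30.4° = 47.01 m/s.
Flight time T = 2 v_y0 / g = 9.593 s.
Horizontal distance R = vₓ T = 27.58 × 9.593 = 264.6 m.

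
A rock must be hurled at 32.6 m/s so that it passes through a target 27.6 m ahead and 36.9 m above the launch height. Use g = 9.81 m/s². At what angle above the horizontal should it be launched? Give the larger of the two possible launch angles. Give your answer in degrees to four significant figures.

80.38°

Trajectory: y = x tanθ − g x² (1 + tan²θ)/(2v₀²). With x = 27.6, y = 36.9, v₀ = 32.6, g = 9.81:
3.516 tan²θ − 27.6 tanθ + (40.42) = 0.
tanθ = [27.6 ± √(27.6² − 4 × 3.516 × (40.42))] / (2 × 3.516) = (27.6 ± 13.91) / 7.032, giving tanθ = 1.947 or 5.903.
θ = 62.82° or 80.38°; the larger is 80.38°.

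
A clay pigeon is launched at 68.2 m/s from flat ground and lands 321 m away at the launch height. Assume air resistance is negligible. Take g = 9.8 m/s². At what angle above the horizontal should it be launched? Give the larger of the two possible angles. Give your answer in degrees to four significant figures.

68.72°

Level-ground range R = v₀² sin(2θ)/g ⇒ sin(2θ) = gR/v₀² = 9.80 × 321 / 68.2² = 0.6763.
2θ = 42.56° or 180° − 42.56° = 137.4°, so θ = 21.28° or 68.72°.
The larger angle is 68.72°.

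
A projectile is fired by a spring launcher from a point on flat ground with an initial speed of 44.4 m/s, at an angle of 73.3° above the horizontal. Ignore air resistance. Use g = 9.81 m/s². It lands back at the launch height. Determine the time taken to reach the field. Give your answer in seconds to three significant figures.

8.67 s

vₓ = 44.40 cos 73.3° = 12.76 m/s; v_y0 = 44.40 sin 73.3° = 42.53 m/s.
Time of flight on level ground: T = 2 v_y0 / g = 2 × 42.53 / 9.81 = 8.670 s.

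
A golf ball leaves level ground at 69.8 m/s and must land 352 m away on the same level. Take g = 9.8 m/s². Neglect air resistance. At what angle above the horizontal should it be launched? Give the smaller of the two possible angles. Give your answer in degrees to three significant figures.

22.5°

Level-ground range R = v₀² sin(2θ)/g ⇒ sin(2θ) = gR/v₀² = 9.80 × 352 / 69.8² = 0.7080.
2θ = 45.08° or 180° − 45.08° = 134.9°, so θ = 22.54° or 67.46°.
The smaller angle is 22.54°.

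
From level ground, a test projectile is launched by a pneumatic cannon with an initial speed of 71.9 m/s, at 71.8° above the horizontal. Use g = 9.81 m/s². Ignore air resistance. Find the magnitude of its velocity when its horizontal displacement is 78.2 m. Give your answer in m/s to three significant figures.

vₓ = 71.90 cos 71.8° = 22.46 m/s; v_y0 = 71.90 sin 71.8° = 68.30 m/s.
At x = 78.2 m, t = x/vₓ = 78.2/22.46 = 3.482 s.
Vertical velocity there: v_y = v_y0 − g t = 68.30 − 9.81 × 3.482 = 34.14 m/s.
Speed: √(vₓ² + v_y²) = √(22.46² + 34.14²) = 40.87 m/s.

40.9 m/s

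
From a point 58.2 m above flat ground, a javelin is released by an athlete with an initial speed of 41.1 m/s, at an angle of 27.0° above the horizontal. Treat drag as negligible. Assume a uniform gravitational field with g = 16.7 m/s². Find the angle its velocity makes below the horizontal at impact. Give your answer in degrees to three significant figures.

Resolve: vₓ = 41.10 cos 27.0° = 36.62 m/s and v_y0 = 41.10 sin 27.0° = 18.66 m/s.
The projectile lands when y = 58.2 + (18.66) t − ½·16.7·t² = 0. Positive root: t = (18.66 + √(18.66² + 2·16.7·58.2)) / 16.7 = (18.66 + 47.88) / 16.7 = 3.984 s.
At impact: v_y = v_y0 − g t = −47.88 m/s; vₓ = 36.62 m/s.
Angle below horizontal: arctan(|v_y|/vₓ) = arctan(47.88/36.62) = 52.59°.

52.6°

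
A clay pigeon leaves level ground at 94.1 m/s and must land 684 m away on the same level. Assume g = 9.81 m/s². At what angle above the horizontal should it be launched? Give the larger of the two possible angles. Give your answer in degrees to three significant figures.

65.4°

Level-ground range R = v₀² sin(2θ)/g ⇒ sin(2θ) = gR/v₀² = 9.81 × 684 / 94.1² = 0.7578.
2θ = 49.27° or 180° − 49.27° = 130.7°, so θ = 24.63° or 65.37°.
The larger angle is 65.37°.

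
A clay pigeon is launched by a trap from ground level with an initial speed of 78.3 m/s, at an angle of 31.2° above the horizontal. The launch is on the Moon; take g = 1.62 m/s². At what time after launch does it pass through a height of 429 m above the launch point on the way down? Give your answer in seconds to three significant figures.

34.9 s

Components: vₓ = 78.30 cos 31.2° = 66.98 m/s, v_y0 = 78.30 sin 31.2° = 40.56 m/s.
Height y(t) = 40.56 t − 0.8100 t² = 429 gives 0.8100 t² − 40.56 t + 429 = 0.
t = [40.56 ± √(40.56² − 2·1.62·429)] / 1.62 = (40.56 ± 15.98) / 1.62, so t = 15.18 s or t = 34.90 s.
The descending-branch root is 34.90 s.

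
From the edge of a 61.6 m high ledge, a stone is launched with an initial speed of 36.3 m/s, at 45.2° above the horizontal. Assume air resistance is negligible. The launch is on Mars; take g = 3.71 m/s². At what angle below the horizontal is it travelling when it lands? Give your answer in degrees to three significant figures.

52.6°

Components: vₓ = 36.30 cos 45.2° = 25.58 m/s, v_y0 = 36.30 sin 45.2° = 25.76 m/s.
With up positive and y = 0 at the ground: y(t) = 61.6 + (25.76) t − 1.855 t². Setting y = 0 and taking the positive root: t = [25.76 + √(25.76² + 2·3.71·61.6)] / 3.71 = (25.76 + 33.47) / 3.71 = 15.97 s.
At impact: v_y = v_y0 − g t = −33.47 m/s; vₓ = 25.58 m/s.
Angle below horizontal: arctan(|v_y|/vₓ) = arctan(33.47/25.58) = 52.62°.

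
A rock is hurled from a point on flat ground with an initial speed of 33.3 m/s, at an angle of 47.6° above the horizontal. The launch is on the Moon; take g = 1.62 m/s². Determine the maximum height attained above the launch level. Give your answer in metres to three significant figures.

187 m

Horizontal component vₓ = 33.30 cos 47.6° = 22.45 m/s; vertical v_y0 = 33.30 sin 47.6° = 24.59 m/s.
Peak height H = v_y0² / (2g) = 604.70 / 3.240 = 186.6 m.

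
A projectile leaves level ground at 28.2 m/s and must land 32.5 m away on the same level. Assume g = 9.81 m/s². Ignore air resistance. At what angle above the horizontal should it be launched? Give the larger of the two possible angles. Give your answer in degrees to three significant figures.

78.2°

R = v₀² sin 2θ / g gives sin 2θ = gR/v₀² = 9.81·32.5/28.2² = 0.4009.
2θ = 23.64° or 180° − 23.64° = 156.4°, so θ = 11.82° or 78.18°.
The larger angle is 78.18°.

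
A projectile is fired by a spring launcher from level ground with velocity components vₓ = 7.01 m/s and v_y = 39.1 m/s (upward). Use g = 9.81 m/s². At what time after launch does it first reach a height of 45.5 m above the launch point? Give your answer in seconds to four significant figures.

Height y(t) = 39.10 t − 4.905 t² = 45.5 gives 4.905 t² − 39.10 t + 45.5 = 0.
Quadratic formula: t = (39.10 ± √636.10) / 9.81 = (39.10 ± 25.22) / 9.81 → t = 1.415 s or 6.557 s.
The first (ascending) time is 1.415 s.

1.415 s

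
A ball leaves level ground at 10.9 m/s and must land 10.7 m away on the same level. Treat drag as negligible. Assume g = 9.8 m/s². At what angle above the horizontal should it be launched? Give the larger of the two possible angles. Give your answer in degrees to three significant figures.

From R = (v₀²/g) sin 2θ: sin 2θ = 9.80 × 10.7 / 118.81 = 0.8826.
2θ = 61.96° or 180° − 61.96° = 118.0°, so θ = 30.98° or 59.02°.
The larger angle is 59.02°.

59.0°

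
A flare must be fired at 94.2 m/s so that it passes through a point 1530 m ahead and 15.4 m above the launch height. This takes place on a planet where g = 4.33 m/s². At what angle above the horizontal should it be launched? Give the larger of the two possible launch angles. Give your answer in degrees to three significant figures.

Trajectory: y = x tanθ − g x² (1 + tan²θ)/(2v₀²). With x = 1530, y = 15.4, v₀ = 94.2, g = 4.33:
571.1 tan²θ − 1530 tanθ + (586.5) = 0.
tanθ = [1530 ± √(1530² − 4 × 571.1 × (586.5))] / (2 × 571.1) = (1530 ± 1000) / 1142, giving tanθ = 0.4636 or 2.215.
θ = 24.87° or 65.71°; the larger is 65.71°.

65.7°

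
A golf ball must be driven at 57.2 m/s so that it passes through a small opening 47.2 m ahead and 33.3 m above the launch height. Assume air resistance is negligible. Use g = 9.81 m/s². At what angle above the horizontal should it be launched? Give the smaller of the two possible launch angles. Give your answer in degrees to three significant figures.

39.5°

Trajectory: y = x tanθ − g x² (1 + tan²θ)/(2v₀²). With x = 47.2, y = 33.3, v₀ = 57.2, g = 9.81:
3.340 tan²θ − 47.2 tanθ + (36.64) = 0.
tanθ = [47.2 ± √(47.2² − 4 × 3.340 × (36.64))] / (2 × 3.340) = (47.2 ± 41.69) / 6.680, giving tanθ = 0.8244 or 13.31.
θ = 39.50° or 85.70°; the smaller is 39.50°.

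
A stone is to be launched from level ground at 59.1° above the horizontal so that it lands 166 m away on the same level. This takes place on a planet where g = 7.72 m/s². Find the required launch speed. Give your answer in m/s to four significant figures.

Level-ground range: R = v₀² sin(2θ)/g, so v₀ = √(gR / sin 2θ).
v₀ = √(7.72 × 166 / sin 118.2°) = √(1282 / 0.8813) = √1454.1 = 38.13 m/s.

38.13 m/s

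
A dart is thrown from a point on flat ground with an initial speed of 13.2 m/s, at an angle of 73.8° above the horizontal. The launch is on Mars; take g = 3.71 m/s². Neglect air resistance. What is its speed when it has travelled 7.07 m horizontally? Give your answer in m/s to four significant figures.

Resolve: vₓ = 13.20 cos 73.8° = 3.683 m/s and v_y0 = 13.20 sin 73.8° = 12.68 m/s.
At x = 7.07 m, t = x/vₓ = 7.07/3.683 = 1.920 s.
Vertical velocity there: v_y = v_y0 − g t = 12.68 − 3.71 × 1.920 = 5.553 m/s.
Speed: √(vₓ² + v_y²) = √(3.683² + 5.553²) = 6.664 m/s.

6.664 m/s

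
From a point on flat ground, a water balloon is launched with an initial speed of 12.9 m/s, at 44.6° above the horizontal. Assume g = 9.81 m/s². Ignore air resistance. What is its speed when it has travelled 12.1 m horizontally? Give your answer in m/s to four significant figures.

9.965 m/s

Resolve: vₓ = 12.90 cos 44.6° = 9.185 m/s and v_y0 = 12.90 sin 44.6° = 9.058 m/s.
At x = 12.1 m, t = x/vₓ = 12.1/9.185 = 1.317 s.
Vertical velocity there: v_y = v_y0 − g t = 9.058 − 9.81 × 1.317 = −3.865 m/s.
Speed: √(vₓ² + v_y²) = √(9.185² + 3.865²) = 9.965 m/s.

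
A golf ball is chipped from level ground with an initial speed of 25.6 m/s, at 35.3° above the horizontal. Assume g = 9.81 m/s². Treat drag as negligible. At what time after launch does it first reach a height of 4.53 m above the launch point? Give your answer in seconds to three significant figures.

Resolve: vₓ = 25.60 cos 35.3° = 20.89 m/s and v_y0 = 25.60 sin 35.3° = 14.79 m/s.
Require v_y0 t − ½ g t² = 4.53, i.e. 4.905 t² − 14.79 t + 4.53 = 0.
t = [14.79 ± √(14.79² − 2·9.81·4.53)] / 9.81 = (14.79 ± 11.40) / 9.81, so t = 0.3459 s or t = 2.670 s.
The first (ascending) time is 0.3459 s.

0.346 s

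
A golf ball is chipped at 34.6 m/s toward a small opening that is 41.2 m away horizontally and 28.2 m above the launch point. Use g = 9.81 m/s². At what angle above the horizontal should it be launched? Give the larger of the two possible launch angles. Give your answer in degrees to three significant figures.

78.4°

Trajectory: y = x tanθ − g x² (1 + tan²θ)/(2v₀²). With x = 41.2, y = 28.2, v₀ = 34.6, g = 9.81:
6.955 tan²θ − 41.2 tanθ + (35.15) = 0.
tanθ = [41.2 ± √(41.2² − 4 × 6.955 × (35.15))] / (2 × 6.955) = (41.2 ± 26.82) / 13.91, giving tanθ = 1.034 or 4.890.
θ = 45.95° or 78.44°; the larger is 78.44°.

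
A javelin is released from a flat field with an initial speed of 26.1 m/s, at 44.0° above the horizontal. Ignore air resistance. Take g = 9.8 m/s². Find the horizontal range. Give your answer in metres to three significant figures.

Components: vₓ = 26.10 cos 44.0° = 18.77 m/s, v_y0 = 26.10 sin 44.0° = 18.13 m/s.
Flight time T = 2 v_y0 / g = 3.700 s.
Horizontal distance R = vₓ T = 18.77 × 3.700 = 69.47 m.

69.5 m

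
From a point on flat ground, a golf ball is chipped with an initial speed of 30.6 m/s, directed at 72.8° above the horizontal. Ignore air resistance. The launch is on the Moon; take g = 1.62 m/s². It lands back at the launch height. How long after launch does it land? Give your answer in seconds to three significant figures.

36.1 s

Horizontal component vₓ = 30.60 cos 72.8° = 9.049 m/s; vertical v_y0 = 30.60 sin 72.8° = 29.23 m/s.
Landing at launch height ⇒ T = 2 v_y0 / g = 2 × 29.23 / 1.62 = 36.09 s.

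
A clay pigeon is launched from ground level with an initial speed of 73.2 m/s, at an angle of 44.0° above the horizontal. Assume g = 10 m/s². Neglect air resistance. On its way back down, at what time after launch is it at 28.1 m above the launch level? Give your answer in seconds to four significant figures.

Resolve: vₓ = 73.20 cos 44.0° = 52.66 m/s and v_y0 = 73.20 sin 44.0° = 50.85 m/s.
Height y(t) = 50.85 t − 5.000 t² = 28.1 gives 5.000 t² − 50.85 t + 28.1 = 0.
t = [50.85 ± √(50.85² − 2·10.0·28.1)] / 10.0 = (50.85 ± 44.98) / 10.0, so t = 0.5864 s or t = 9.583 s.
The descending-branch root is 9.583 s.

9.583 s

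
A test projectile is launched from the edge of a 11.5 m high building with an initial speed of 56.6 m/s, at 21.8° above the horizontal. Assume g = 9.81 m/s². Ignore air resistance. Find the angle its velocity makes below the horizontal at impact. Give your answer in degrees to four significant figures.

Components: vₓ = 56.60 cos 21.8° = 52.55 m/s, v_y0 = 56.60 sin 21.8° = 21.02 m/s.
With up positive and y = 0 at the ground: y(t) = 11.5 + (21.02) t − 4.905 t². Setting y = 0 and taking the positive root: t = [21.02 + √(21.02² + 2·9.81·11.5)] / 9.81 = (21.02 + 25.83) / 9.81 = 4.776 s.
At impact: v_y = v_y0 − g t = −25.83 m/s; vₓ = 52.55 m/s.
Angle below horizontal: arctan(|v_y|/vₓ) = arctan(25.83/52.55) = 26.18°.

26.18°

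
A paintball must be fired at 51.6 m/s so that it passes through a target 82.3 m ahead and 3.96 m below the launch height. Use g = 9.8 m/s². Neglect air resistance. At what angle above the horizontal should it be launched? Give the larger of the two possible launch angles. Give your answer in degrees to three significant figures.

Trajectory: y = x tanθ − g x² (1 + tan²θ)/(2v₀²). With x = 82.3, y = −3.96, v₀ = 51.6, g = 9.80:
12.47 tan²θ − 82.3 tanθ + (8.505) = 0.
tanθ = [82.3 ± √(82.3² − 4 × 12.47 × (8.505))] / (2 × 12.47) = (82.3 ± 79.68) / 24.93, giving tanθ = 0.1050 or 6.497.
θ = 5.995° or 81.25°; the larger is 81.25°.

81.3°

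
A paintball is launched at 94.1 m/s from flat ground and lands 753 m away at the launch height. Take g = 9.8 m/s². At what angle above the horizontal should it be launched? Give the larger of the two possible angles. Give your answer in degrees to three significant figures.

R = v₀² sin 2θ / g gives sin 2θ = gR/v₀² = 9.80·753/94.1² = 0.8334.
2θ = 56.45° or 180° − 56.45° = 123.6°, so θ = 28.22° or 61.78°.
The larger angle is 61.78°.

61.8°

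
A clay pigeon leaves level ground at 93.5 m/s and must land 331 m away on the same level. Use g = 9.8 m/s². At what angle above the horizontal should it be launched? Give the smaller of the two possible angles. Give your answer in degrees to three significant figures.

Level-ground range R = v₀² sin(2θ)/g ⇒ sin(2θ) = gR/v₀² = 9.80 × 331 / 93.5² = 0.3710.
2θ = 21.78° or 180° − 21.78° = 158.2°, so θ = 10.89° or 79.11°.
The smaller angle is 10.89°.

10.9°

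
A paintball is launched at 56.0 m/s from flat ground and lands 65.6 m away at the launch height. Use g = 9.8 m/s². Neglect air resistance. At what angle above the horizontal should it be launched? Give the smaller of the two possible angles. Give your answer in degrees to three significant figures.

Level-ground range R = v₀² sin(2θ)/g ⇒ sin(2θ) = gR/v₀² = 9.80 × 65.6 / 56.0² = 0.2050.
2θ = 11.83° or 180° − 11.83° = 168.2°, so θ = 5.915° or 84.09°.
The smaller angle is 5.915°.

5.91°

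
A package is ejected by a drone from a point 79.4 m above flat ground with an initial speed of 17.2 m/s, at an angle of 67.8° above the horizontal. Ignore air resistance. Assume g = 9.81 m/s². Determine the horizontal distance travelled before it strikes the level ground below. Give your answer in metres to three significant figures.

38.7 m

Horizontal component vₓ = 17.20 cos 67.8° = 6.499 m/s; vertical v_y0 = 17.20 sin 67.8° = 15.92 m/s.
Vertical motion (up positive, ground at y = 0): 4.905 t² − (15.92) t − 79.4 = 0, so t = (15.92 + √(15.92² + 2·9.81·79.4)) / 9.81 = (15.92 + 42.56) / 9.81 = 5.962 s.
Horizontal distance: R = vₓ t = 6.499 × 5.962 = 38.75 m.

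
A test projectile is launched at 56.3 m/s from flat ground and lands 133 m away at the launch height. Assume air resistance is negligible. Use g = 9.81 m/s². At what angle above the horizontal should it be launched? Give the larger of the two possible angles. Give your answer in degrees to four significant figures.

77.85°

Level-ground range R = v₀² sin(2θ)/g ⇒ sin(2θ) = gR/v₀² = 9.81 × 133 / 56.3² = 0.4116.
2θ = 24.31° or 180° − 24.31° = 155.7°, so θ = 12.15° or 77.85°.
The larger angle is 77.85°.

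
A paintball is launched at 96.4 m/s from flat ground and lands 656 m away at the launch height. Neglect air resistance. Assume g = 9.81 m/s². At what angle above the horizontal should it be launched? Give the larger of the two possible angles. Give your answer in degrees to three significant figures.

From R = (v₀²/g) sin 2θ: sin 2θ = 9.81 × 656 / 9293.0 = 0.6925.
2θ = 43.83° or 180° − 43.83° = 136.2°, so θ = 21.91° or 68.09°.
The larger angle is 68.09°.

68.1°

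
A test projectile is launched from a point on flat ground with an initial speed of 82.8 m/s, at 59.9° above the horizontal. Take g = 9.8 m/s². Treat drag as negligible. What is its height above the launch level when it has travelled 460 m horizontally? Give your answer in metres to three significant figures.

Horizontal component vₓ = 82.80 cos 59.9° = 41.53 m/s; vertical v_y0 = 82.80 sin 59.9° = 71.63 m/s.
Time to reach x = 460 m: t = x/vₓ = 460/41.53 = 11.08 s.
Height: y = v_y0 t − ½ g t² = 71.63 × 11.08 − 4.900 × 11.08² = 793.5 − 601.3 = 192.2 m.

192 m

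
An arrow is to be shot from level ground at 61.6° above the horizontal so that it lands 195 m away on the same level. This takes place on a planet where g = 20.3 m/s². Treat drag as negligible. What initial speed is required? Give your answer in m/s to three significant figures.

On level ground R = v₀² sin 2θ / g ⇒ v₀ = √(gR / sin 2θ).
v₀ = √(20.3 × 195 / sin 123.2°) = √(3958 / 0.8368) = √4730.7 = 68.78 m/s.

68.8 m/s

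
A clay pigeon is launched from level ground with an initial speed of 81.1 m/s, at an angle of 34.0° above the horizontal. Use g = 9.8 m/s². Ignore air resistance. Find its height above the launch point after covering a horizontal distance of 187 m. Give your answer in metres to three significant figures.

88.2 m

vₓ = 81.10 cos 34.0° = 67.23 m/s; v_y0 = 81.10 sin 34.0° = 45.35 m/s.
x = vₓ t ⇒ t = 187/67.23 = 2.781 s.
Height: y = v_y0 t − ½ g t² = 45.35 × 2.781 − 4.900 × 2.781² = 126.1 − 37.90 = 88.23 m.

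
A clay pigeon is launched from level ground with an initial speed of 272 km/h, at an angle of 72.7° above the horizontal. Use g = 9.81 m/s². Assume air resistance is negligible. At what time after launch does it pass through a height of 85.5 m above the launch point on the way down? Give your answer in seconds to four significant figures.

Convert: 272 km/h = 272/3.6 = 75.56 m/s.
Components: vₓ = 75.56 cos 72.7° = 22.47 m/s, v_y0 = 75.56 sin 72.7° = 72.14 m/s.
Height y(t) = 72.14 t − 4.905 t² = 85.5 gives 4.905 t² − 72.14 t + 85.5 = 0.
t = [72.14 ± √(72.14² − 2·9.81·85.5)] / 9.81 = (72.14 ± 59.38) / 9.81, so t = 1.300 s or t = 13.41 s.
The descending-branch root is 13.41 s.

13.41 s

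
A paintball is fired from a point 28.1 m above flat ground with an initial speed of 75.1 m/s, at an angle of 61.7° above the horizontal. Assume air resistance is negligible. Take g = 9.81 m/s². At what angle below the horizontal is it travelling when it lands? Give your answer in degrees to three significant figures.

63.1°

vₓ = 75.10 cos 61.7° = 35.60 m/s; v_y0 = 75.10 sin 61.7° = 66.12 m/s.
With up positive and y = 0 at the ground: y(t) = 28.1 + (66.12) t − 4.905 t². Setting y = 0 and taking the positive root: t = [66.12 + √(66.12² + 2·9.81·28.1)] / 9.81 = (66.12 + 70.17) / 9.81 = 13.89 s.
At impact: v_y = v_y0 − g t = −70.17 m/s; vₓ = 35.60 m/s.
Angle below horizontal: arctan(|v_y|/vₓ) = arctan(70.17/35.60) = 63.10°.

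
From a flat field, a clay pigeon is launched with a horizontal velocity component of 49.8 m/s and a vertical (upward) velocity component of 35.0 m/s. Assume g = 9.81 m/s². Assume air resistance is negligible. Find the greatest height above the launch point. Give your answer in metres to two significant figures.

62 m

At the apex v_y = 0, so H = v_y0²/(2g) = 35.00²/19.62 = 62.44 m.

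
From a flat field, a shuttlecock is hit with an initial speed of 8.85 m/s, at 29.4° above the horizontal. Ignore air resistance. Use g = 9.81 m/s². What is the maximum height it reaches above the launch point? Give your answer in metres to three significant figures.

0.962 m

vₓ = 8.850 cos 29.4° = 7.710 m/s; v_y0 = 8.850 sin 29.4° = 4.344 m/s.
Maximum height: H = v_y0² / (2g) = 4.344² / (2 × 9.81) = 0.9620 m.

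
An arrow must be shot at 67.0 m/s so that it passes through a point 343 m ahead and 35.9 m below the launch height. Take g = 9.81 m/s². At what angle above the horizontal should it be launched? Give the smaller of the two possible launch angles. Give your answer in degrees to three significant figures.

17.0°

Trajectory: y = x tanθ − g x² (1 + tan²θ)/(2v₀²). With x = 343, y = −35.9, v₀ = 67.0, g = 9.81:
128.6 tan²θ − 343 tanθ + (92.65) = 0.
tanθ = [343 ± √(343² − 4 × 128.6 × (92.65))] / (2 × 128.6) = (343 ± 264.6) / 257.1, giving tanθ = 0.3050 or 2.363.
θ = 16.96° or 67.06°; the smaller is 16.96°.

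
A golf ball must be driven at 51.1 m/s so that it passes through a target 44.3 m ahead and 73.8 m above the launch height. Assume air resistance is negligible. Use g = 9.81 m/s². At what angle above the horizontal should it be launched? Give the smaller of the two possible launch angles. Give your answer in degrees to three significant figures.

Trajectory: y = x tanθ − g x² (1 + tan²θ)/(2v₀²). With x = 44.3, y = 73.8, v₀ = 51.1, g = 9.81:
3.686 tan²θ − 44.3 tanθ + (77.49) = 0.
tanθ = [44.3 ± √(44.3² − 4 × 3.686 × (77.49))] / (2 × 3.686) = (44.3 ± 28.63) / 7.373, giving tanθ = 2.125 or 9.892.
θ = 64.80° or 84.23°; the smaller is 64.80°.

64.8°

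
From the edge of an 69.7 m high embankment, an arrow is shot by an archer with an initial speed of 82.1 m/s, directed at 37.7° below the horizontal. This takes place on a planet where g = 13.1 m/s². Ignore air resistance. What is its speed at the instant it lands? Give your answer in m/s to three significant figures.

92.6 m/s

Resolve: vₓ = 82.10 cos 37.7° = 64.96 m/s and v_y0 = −50.21 m/s (downward).
The projectile lands when y = 69.7 + (−50.21) t − ½·13.1·t² = 0. Positive root: t = (−50.21 + √(50.21² + 2·13.1·69.7)) / 13.1 = (−50.21 + 65.93) / 13.1 = 1.200 s.
Vertical velocity at impact: v_y = v_y0 − g t = −50.21 − 13.1 × 1.200 = −65.93 m/s.
Speed: |v| = √(vₓ² + v_y²) = √(64.96² + 65.93²) = 92.56 m/s.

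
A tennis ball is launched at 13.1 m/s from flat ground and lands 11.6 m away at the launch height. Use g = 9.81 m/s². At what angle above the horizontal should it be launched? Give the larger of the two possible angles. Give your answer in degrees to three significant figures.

Level-ground range R = v₀² sin(2θ)/g ⇒ sin(2θ) = gR/v₀² = 9.81 × 11.6 / 13.1² = 0.6631.
2θ = 41.54° or 180° − 41.54° = 138.5°, so θ = 20.77° or 69.23°.
The larger angle is 69.23°.

69.2°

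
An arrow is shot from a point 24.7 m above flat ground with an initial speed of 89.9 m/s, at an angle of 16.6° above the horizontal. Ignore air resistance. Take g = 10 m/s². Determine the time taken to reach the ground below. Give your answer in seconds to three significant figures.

5.96 s

Resolve: vₓ = 89.90 cos 16.6° = 86.15 m/s and v_y0 = 89.90 sin 16.6° = 25.68 m/s.
With up positive and y = 0 at the ground: y(t) = 24.7 + (25.68) t − 5.000 t². Setting y = 0 and taking the positive root: t = [25.68 + √(25.68² + 2·10.0·24.7)] / 10.0 = (25.68 + 33.97) / 10.0 = 5.965 s.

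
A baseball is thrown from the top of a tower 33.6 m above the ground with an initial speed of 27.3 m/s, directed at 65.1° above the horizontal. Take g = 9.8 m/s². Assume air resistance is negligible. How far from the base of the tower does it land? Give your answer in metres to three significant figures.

70.9 m

Components: vₓ = 27.30 cos 65.1° = 11.49 m/s, v_y0 = 27.30 sin 65.1° = 24.76 m/s.
The projectile lands when y = 33.6 + (24.76) t − ½·9.80·t² = 0. Positive root: t = (24.76 + √(24.76² + 2·9.80·33.6)) / 9.80 = (24.76 + 35.66) / 9.80 = 6.166 s.
Horizontal distance: R = vₓ t = 11.49 × 6.166 = 70.87 m.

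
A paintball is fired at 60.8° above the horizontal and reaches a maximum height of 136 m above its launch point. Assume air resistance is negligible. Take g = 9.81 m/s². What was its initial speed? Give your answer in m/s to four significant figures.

At the peak v_y = 0, so v_y0 = √(2gH) = √(2 × 9.81 × 136) = 51.66 m/s.
v_y0 = v₀ sin θ ⇒ v₀ = 51.66 / sin 60.8° = 59.18 m/s.

59.18 m/s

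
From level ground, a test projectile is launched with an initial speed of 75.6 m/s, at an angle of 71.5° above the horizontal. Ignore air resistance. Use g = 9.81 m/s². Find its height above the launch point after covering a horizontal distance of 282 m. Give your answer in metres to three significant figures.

165 m

Components: vₓ = 75.60 cos 71.5° = 23.99 m/s, v_y0 = 75.60 sin 71.5° = 71.69 m/s.
x = vₓ t ⇒ t = 282/23.99 = 11.76 s.
Height: y = v_y0 t − ½ g t² = 71.69 × 11.76 − 4.905 × 11.76² = 842.8 − 677.9 = 164.9 m.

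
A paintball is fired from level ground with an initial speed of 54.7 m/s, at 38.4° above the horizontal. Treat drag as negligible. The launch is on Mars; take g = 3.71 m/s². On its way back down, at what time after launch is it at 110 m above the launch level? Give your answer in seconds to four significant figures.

Resolve: vₓ = 54.70 cos 38.4° = 42.87 m/s and v_y0 = 54.70 sin 38.4° = 33.98 m/s.
Require v_y0 t − ½ g t² = 110, i.e. 1.855 t² − 33.98 t + 110 = 0.
t = [33.98 ± √(33.98² − 2·3.71·110)] / 3.71 = (33.98 ± 18.39) / 3.71, so t = 4.201 s or t = 14.12 s.
The descending-branch root is 14.12 s.

14.12 s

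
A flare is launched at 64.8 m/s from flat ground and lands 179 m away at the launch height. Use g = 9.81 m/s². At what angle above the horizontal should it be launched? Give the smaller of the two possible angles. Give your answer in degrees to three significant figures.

From R = (v₀²/g) sin 2θ: sin 2θ = 9.81 × 179 / 4199.0 = 0.4182.
2θ = 24.72° or 180° − 24.72° = 155.3°, so θ = 12.36° or 77.64°.
The smaller angle is 12.36°.

12.4°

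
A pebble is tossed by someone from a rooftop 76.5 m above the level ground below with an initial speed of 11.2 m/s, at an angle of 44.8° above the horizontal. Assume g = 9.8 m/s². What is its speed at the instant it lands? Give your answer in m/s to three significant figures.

40.3 m/s

Resolve: vₓ = 11.20 cos 44.8° = 7.947 m/s and v_y0 = 11.20 sin 44.8° = 7.892 m/s.
The projectile lands when y = 76.5 + (7.892) t − ½·9.80·t² = 0. Positive root: t = (7.892 + √(7.892² + 2·9.80·76.5)) / 9.80 = (7.892 + 39.52) / 9.80 = 4.838 s.
Vertical velocity at impact: v_y = v_y0 − g t = 7.892 − 9.80 × 4.838 = −39.52 m/s.
Speed: |v| = √(vₓ² + v_y²) = √(7.947² + 39.52²) = 40.31 m/s.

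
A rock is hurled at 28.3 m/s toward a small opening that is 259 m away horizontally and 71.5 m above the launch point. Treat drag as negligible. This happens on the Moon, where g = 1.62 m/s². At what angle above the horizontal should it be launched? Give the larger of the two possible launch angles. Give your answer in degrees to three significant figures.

72.5°

Trajectory: y = x tanθ − g x² (1 + tan²θ)/(2v₀²). With x = 259, y = 71.5, v₀ = 28.3, g = 1.62:
67.84 tan²θ − 259 tanθ + (139.3) = 0.
tanθ = [259 ± √(259² − 4 × 67.84 × (139.3))] / (2 × 67.84) = (259 ± 171.1) / 135.7, giving tanθ = 0.6480 or 3.170.
θ = 32.94° or 72.49°; the larger is 72.49°.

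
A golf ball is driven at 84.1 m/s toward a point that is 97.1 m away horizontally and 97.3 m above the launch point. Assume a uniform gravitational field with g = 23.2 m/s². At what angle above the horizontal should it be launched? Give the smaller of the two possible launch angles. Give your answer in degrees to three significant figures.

57.0°

Trajectory: y = x tanθ − g x² (1 + tan²θ)/(2v₀²). With x = 97.1, y = 97.3, v₀ = 84.1, g = 23.2:
15.46 tan²θ − 97.1 tanθ + (112.8) = 0.
tanθ = [97.1 ± √(97.1² − 4 × 15.46 × (112.8))] / (2 × 15.46) = (97.1 ± 49.53) / 30.93, giving tanθ = 1.538 or 4.741.
θ = 56.97° or 78.09°; the smaller is 56.97°.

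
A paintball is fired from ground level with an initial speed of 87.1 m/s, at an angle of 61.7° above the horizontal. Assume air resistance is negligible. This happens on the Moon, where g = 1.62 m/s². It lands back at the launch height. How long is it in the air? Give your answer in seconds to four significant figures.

94.68 s

Components: vₓ = 87.10 cos 61.7° = 41.29 m/s, v_y0 = 87.10 sin 61.7° = 76.69 m/s.
Landing at launch height ⇒ T = 2 v_y0 / g = 2 × 76.69 / 1.62 = 94.68 s.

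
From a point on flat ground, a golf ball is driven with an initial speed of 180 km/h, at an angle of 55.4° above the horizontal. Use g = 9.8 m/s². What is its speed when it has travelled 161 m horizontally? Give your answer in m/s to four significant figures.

31.84 m/s

Convert: 180 km/h = 180/3.6 = 50.00 m/s.
Horizontal component vₓ = 50.00 cos 55.4° = 28.39 m/s; vertical v_y0 = 50.00 sin 55.4° = 41.16 m/s.
Time to reach x = 161 m: t = x/vₓ = 161/28.39 = 5.671 s.
Vertical velocity there: v_y = v_y0 − g t = 41.16 − 9.80 × 5.671 = −14.41 m/s.
Speed: √(vₓ² + v_y²) = √(28.39² + 14.41²) = 31.84 m/s.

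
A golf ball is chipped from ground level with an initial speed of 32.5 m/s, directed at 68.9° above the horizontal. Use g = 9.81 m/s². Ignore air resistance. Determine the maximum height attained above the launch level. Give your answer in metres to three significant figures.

46.9 m

vₓ = 32.50 cos 68.9° = 11.70 m/s; v_y0 = 32.50 sin 68.9° = 30.32 m/s.
Maximum height: H = v_y0² / (2g) = 30.32² / (2 × 9.81) = 46.86 m.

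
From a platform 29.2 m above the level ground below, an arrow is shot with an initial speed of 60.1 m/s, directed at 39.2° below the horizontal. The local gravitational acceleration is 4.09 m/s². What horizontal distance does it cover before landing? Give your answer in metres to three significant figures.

34.4 m

Components: vₓ = 60.10 cos 39.2° = 46.57 m/s, v_y0 = −37.98 m/s (downward).
Vertical motion (up positive, ground at y = 0): 2.045 t² − (−37.98) t − 29.2 = 0, so t = (−37.98 + √(37.98² + 2·4.09·29.2)) / 4.09 = (−37.98 + 41.01) / 4.09 = 0.7393 s.
Horizontal distance: R = vₓ t = 46.57 × 0.7393 = 34.43 m.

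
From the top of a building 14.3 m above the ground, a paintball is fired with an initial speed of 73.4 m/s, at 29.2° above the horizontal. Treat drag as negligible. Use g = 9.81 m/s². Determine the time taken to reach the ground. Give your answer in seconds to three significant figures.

Horizontal component vₓ = 73.40 cos 29.2° = 64.07 m/s; vertical v_y0 = 73.40 sin 29.2° = 35.81 m/s.
With up positive and y = 0 at the ground: y(t) = 14.3 + (35.81) t − 4.905 t². Setting y = 0 and taking the positive root: t = [35.81 + √(35.81² + 2·9.81·14.3)] / 9.81 = (35.81 + 39.53) / 9.81 = 7.680 s.

7.68 s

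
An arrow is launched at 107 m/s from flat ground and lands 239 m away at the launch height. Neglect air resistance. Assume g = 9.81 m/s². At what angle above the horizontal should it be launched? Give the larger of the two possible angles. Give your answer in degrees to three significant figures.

From R = (v₀²/g) sin 2θ: sin 2θ = 9.81 × 239 / 11449 = 0.2048.
2θ = 11.82° or 180° − 11.82° = 168.2°, so θ = 5.908° or 84.09°.
The larger angle is 84.09°.

84.1°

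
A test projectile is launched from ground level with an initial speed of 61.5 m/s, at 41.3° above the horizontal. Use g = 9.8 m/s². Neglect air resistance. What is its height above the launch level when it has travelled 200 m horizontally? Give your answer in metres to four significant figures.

Resolve: vₓ = 61.50 cos 41.3° = 46.20 m/s and v_y0 = 61.50 sin 41.3° = 40.59 m/s.
Time to reach x = 200 m: t = x/vₓ = 200/46.20 = 4.329 s.
Height: y = v_y0 t − ½ g t² = 40.59 × 4.329 − 4.900 × 4.329² = 175.7 − 91.82 = 83.89 m.

83.89 m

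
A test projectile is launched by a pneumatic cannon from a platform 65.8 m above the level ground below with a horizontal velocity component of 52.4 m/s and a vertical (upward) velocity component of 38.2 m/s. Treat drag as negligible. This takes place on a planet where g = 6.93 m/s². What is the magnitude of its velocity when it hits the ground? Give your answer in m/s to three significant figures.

With up positive and y = 0 at the ground: y(t) = 65.8 + (38.20) t − 3.465 t². Setting y = 0 and taking the positive root: t = [38.20 + √(38.20² + 2·6.93·65.8)] / 6.93 = (38.20 + 48.70) / 6.93 = 12.54 s.
Vertical velocity at impact: v_y = v_y0 − g t = 38.20 − 6.93 × 12.54 = −48.70 m/s.
Speed: |v| = √(vₓ² + v_y²) = √(52.40² + 48.70²) = 71.53 m/s.

71.5 m/s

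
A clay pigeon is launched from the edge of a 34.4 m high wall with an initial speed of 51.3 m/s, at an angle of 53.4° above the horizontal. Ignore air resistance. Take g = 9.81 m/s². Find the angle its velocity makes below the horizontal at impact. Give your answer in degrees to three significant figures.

57.9°

Horizontal component vₓ = 51.30 cos 53.4° = 30.59 m/s; vertical v_y0 = 51.30 sin 53.4° = 41.18 m/s.
The projectile lands when y = 34.4 + (41.18) t − ½·9.81·t² = 0. Positive root: t = (41.18 + √(41.18² + 2·9.81·34.4)) / 9.81 = (41.18 + 48.69) / 9.81 = 9.162 s.
At impact: v_y = v_y0 − g t = −48.69 m/s; vₓ = 30.59 m/s.
Angle below horizontal: arctan(|v_y|/vₓ) = arctan(48.69/30.59) = 57.87°.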